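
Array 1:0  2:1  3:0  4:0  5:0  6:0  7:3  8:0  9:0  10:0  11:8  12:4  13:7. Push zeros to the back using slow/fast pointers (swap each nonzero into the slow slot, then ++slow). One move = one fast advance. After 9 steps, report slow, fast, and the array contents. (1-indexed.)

slow=1 fast=1: a[fast]=0, fast++
slow=1 fast=2: a[fast]=1≠0 swap→a[1]=1, slow++,fast++
slow=2 fast=3: a[fast]=0, fast++
slow=2 fast=4: a[fast]=0, fast++
slow=2 fast=5: a[fast]=0, fast++
slow=2 fast=6: a[fast]=0, fast++
slow=2 fast=7: a[fast]=3≠0 swap→a[2]=3, slow++,fast++
slow=3 fast=8: a[fast]=0, fast++
slow=3 fast=9: a[fast]=0, fast++

slow=3, fast=10, a=[1, 3, 0, 0, 0, 0, 0, 0, 0, 0, 8, 4, 7]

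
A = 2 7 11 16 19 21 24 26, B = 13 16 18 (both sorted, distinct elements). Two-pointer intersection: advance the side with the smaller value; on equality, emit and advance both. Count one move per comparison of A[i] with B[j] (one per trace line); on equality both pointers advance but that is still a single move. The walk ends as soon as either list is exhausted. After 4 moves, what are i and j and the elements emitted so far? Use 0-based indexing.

i=3, j=1, emitted=[]

i=0 j=0: 2<13, i++
i=1 j=0: 7<13, i++
i=2 j=0: 11<13, i++
i=3 j=0: 16>13, j++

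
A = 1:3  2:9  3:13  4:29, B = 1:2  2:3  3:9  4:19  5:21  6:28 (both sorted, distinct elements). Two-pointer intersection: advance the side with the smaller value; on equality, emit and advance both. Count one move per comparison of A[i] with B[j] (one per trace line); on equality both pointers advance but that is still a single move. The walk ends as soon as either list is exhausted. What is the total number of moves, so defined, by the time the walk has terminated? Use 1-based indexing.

7 moves

[i=1,j=1] 3>2 → j++
[i=1,j=2] 3==3 emit → i++,j++
[i=2,j=3] 9==9 emit → i++,j++
[i=3,j=4] 13<19 → i++
[i=4,j=4] 29>19 → j++
[i=4,j=5] 29>21 → j++
[i=4,j=6] 29>28 → j++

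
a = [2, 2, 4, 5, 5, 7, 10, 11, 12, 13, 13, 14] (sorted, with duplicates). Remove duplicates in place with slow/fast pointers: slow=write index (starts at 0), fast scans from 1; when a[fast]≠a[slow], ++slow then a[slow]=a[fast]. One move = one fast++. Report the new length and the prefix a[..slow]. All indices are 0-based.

slow=0 fast=1: a[fast]=2=a[slow] dup, fast++
slow=0 fast=2: a[fast]=4≠a[slow]=2 write a[1]=4, slow++,fast++
slow=1 fast=3: a[fast]=5≠a[slow]=4 write a[2]=5, slow++,fast++
slow=2 fast=4: a[fast]=5=a[slow] dup, fast++
slow=2 fast=5: a[fast]=7≠a[slow]=5 write a[3]=7, slow++,fast++
slow=3 fast=6: a[fast]=10≠a[slow]=7 write a[4]=10, slow++,fast++
slow=4 fast=7: a[fast]=11≠a[slow]=10 write a[5]=11, slow++,fast++
slow=5 fast=8: a[fast]=12≠a[slow]=11 write a[6]=12, slow++,fast++
slow=6 fast=9: a[fast]=13≠a[slow]=12 write a[7]=13, slow++,fast++
slow=7 fast=10: a[fast]=13=a[slow] dup, fast++
slow=7 fast=11: a[fast]=14≠a[slow]=13 write a[8]=14, slow++,fast++

length 9; prefix = [2, 4, 5, 7, 10, 11, 12, 13, 14]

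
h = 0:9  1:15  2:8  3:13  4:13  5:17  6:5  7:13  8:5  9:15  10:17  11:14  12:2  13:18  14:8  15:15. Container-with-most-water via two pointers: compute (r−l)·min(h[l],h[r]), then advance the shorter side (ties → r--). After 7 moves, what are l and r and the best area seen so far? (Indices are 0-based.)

[0,15] min(9,15)*15=135 best=135 * → l++
[1,15] min(15,15)*14=210 best=210 * → r--
[1,14] min(15,8)*13=104 best=210 → r--
[1,13] min(15,18)*12=180 best=210 → l++
[2,13] min(8,18)*11=88 best=210 → l++
[3,13] min(13,18)*10=130 best=210 → l++
[4,13] min(13,18)*9=117 best=210 → l++

l=5, r=13, best area=210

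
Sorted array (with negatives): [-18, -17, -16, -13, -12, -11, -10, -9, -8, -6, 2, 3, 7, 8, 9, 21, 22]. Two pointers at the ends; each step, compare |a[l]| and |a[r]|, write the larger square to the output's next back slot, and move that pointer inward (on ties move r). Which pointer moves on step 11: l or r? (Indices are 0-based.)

l

l=0 r=16: |-18|<=|22| out[16]=484, r--
l=0 r=15: |-18|<=|21| out[15]=441, r--
l=0 r=14: |-18|>|9| out[14]=324, l++
l=1 r=14: |-17|>|9| out[13]=289, l++
l=2 r=14: |-16|>|9| out[12]=256, l++
l=3 r=14: |-13|>|9| out[11]=169, l++
l=4 r=14: |-12|>|9| out[10]=144, l++
l=5 r=14: |-11|>|9| out[9]=121, l++
l=6 r=14: |-10|>|9| out[8]=100, l++
l=7 r=14: |-9|<=|9| out[7]=81, r--
l=7 r=13: |-9|>|8| out[6]=81, l++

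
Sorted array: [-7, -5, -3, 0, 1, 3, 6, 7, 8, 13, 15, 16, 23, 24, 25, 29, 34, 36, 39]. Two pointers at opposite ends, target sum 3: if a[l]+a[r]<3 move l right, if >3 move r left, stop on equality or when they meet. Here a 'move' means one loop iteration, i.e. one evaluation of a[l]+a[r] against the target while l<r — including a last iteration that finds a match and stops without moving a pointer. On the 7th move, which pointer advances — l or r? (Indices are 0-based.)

r

l=0 r=18: -7+39=32 >3, r--
l=0 r=17: -7+36=29 >3, r--
l=0 r=16: -7+34=27 >3, r--
l=0 r=15: -7+29=22 >3, r--
l=0 r=14: -7+25=18 >3, r--
l=0 r=13: -7+24=17 >3, r--
l=0 r=12: -7+23=16 >3, r--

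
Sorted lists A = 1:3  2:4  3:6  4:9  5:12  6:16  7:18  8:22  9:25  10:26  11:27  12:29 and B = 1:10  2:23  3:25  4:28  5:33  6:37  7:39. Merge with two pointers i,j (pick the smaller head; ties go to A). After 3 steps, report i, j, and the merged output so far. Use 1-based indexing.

[i=1,j=1] A[i]=3<=B[j]=10 take 3 → i++
[i=2,j=1] A[i]=4<=B[j]=10 take 4 → i++
[i=3,j=1] A[i]=6<=B[j]=10 take 6 → i++

i=4, j=1, merged so far=[3, 4, 6]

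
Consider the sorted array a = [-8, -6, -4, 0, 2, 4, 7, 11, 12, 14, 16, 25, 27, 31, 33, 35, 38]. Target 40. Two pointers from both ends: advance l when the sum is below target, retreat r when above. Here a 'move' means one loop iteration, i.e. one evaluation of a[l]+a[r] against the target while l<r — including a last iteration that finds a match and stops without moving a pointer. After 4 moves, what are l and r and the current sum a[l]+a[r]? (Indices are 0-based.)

l=4, r=16, sum=40

[0,16] -8+38=30 <40 → l++
[1,16] -6+38=32 <40 → l++
[2,16] -4+38=34 <40 → l++
[3,16] 0+38=38 <40 → l++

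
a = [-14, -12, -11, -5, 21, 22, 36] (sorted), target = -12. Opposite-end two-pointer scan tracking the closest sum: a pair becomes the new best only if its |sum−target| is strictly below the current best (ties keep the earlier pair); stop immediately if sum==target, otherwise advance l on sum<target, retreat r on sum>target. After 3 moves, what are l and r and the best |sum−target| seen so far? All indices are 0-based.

l=0, r=3, best |Δ|=19

l=0 r=6: -14+36=22 d=34 *, r--
l=0 r=5: -14+22=8 d=20 *, r--
l=0 r=4: -14+21=7 d=19 *, r--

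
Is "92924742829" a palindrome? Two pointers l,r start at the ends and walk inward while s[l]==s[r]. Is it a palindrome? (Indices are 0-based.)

[0,10] '9'=='9' → l++,r--
[1,9] '2'=='2' → l++,r--
[2,8] '9'!='8' → stop

not a palindrome (mismatch at 2,8)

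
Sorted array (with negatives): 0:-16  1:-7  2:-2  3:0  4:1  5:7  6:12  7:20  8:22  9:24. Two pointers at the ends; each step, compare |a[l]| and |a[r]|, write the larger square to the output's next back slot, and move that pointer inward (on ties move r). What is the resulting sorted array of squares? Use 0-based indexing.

[0, 1, 4, 49, 49, 144, 256, 400, 484, 576]

[0,9] |-16|<=|24| out[9]=576 → r--
[0,8] |-16|<=|22| out[8]=484 → r--
[0,7] |-16|<=|20| out[7]=400 → r--
[0,6] |-16|>|12| out[6]=256 → l++
[1,6] |-7|<=|12| out[5]=144 → r--
[1,5] |-7|<=|7| out[4]=49 → r--
[1,4] |-7|>|1| out[3]=49 → l++
[2,4] |-2|>|1| out[2]=4 → l++
[3,4] |0|<=|1| out[1]=1 → r--
[3,3] |0|<=|0| out[0]=0 → r--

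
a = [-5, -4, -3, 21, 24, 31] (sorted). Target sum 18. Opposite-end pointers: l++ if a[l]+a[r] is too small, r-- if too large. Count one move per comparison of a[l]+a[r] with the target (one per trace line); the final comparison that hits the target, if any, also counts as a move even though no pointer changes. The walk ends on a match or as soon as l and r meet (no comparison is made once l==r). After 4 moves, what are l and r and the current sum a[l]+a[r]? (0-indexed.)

l=2, r=3, sum=18

l=0 r=5: -5+31=26 >18, r--
l=0 r=4: -5+24=19 >18, r--
l=0 r=3: -5+21=16 <18, l++
l=1 r=3: -4+21=17 <18, l++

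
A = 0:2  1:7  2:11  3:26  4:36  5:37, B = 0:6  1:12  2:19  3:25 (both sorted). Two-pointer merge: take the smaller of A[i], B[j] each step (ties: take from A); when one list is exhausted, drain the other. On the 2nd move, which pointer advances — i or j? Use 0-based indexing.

j

i=0 j=0: A[i]=2<=B[j]=6 take 2, i++
i=1 j=0: A[i]=7>B[j]=6 take 6, j++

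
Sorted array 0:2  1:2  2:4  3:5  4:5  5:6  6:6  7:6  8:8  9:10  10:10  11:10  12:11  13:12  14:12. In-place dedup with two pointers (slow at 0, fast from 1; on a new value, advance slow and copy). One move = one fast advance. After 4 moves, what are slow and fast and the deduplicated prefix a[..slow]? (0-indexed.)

slow=2, fast=5, prefix=[2, 4, 5]

slow=0 fast=1: a[fast]=2=a[slow] dup, fast++
slow=0 fast=2: a[fast]=4≠a[slow]=2 write a[1]=4, slow++,fast++
slow=1 fast=3: a[fast]=5≠a[slow]=4 write a[2]=5, slow++,fast++
slow=2 fast=4: a[fast]=5=a[slow] dup, fast++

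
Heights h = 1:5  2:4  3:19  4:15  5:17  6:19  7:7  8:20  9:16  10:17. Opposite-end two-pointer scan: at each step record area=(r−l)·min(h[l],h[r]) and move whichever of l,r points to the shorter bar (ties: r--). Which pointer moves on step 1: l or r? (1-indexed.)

l

[1,10] min(5,17)*9=45 best=45 * → l++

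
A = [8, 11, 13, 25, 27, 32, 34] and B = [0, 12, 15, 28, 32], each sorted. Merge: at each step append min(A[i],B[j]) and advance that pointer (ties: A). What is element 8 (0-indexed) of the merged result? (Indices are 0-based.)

merged[8] = 28

i=0 j=0: A[i]=8>B[j]=0 take 0, j++
i=0 j=1: A[i]=8<=B[j]=12 take 8, i++
i=1 j=1: A[i]=11<=B[j]=12 take 11, i++
i=2 j=1: A[i]=13>B[j]=12 take 12, j++
i=2 j=2: A[i]=13<=B[j]=15 take 13, i++
i=3 j=2: A[i]=25>B[j]=15 take 15, j++
i=3 j=3: A[i]=25<=B[j]=28 take 25, i++
i=4 j=3: A[i]=27<=B[j]=28 take 27, i++
i=5 j=3: A[i]=32>B[j]=28 take 28, j++
i=5 j=4: A[i]=32<=B[j]=32 take 32, i++
i=6 j=4: A[i]=34>B[j]=32 take 32, j++
i=6 j=5: B done, take A[i]=34, i++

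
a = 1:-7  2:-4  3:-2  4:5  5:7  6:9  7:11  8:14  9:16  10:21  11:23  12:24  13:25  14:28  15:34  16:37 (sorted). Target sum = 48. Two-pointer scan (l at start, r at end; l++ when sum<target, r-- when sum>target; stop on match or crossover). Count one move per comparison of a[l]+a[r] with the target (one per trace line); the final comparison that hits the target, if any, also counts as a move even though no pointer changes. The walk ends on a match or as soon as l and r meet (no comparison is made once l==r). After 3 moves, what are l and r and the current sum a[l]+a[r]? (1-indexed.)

l=1 r=16: -7+37=30 <48, l++
l=2 r=16: -4+37=33 <48, l++
l=3 r=16: -2+37=35 <48, l++

l=4, r=16, sum=42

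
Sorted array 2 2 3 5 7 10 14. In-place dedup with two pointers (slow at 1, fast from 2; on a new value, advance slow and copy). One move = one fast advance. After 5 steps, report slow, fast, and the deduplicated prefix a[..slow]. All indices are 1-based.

(s=1,f=2) a[fast]=2=a[slow] dup → fast++
(s=1,f=3) a[fast]=3≠a[slow]=2 write a[2]=3 → slow++,fast++
(s=2,f=4) a[fast]=5≠a[slow]=3 write a[3]=5 → slow++,fast++
(s=3,f=5) a[fast]=7≠a[slow]=5 write a[4]=7 → slow++,fast++
(s=4,f=6) a[fast]=10≠a[slow]=7 write a[5]=10 → slow++,fast++

slow=5, fast=7, prefix=[2, 3, 5, 7, 10]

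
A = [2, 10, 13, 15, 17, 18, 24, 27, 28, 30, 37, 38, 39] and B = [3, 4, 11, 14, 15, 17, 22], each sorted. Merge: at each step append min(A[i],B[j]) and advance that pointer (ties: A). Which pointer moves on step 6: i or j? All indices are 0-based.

[i=0,j=0] A[i]=2<=B[j]=3 take 2 → i++
[i=1,j=0] A[i]=10>B[j]=3 take 3 → j++
[i=1,j=1] A[i]=10>B[j]=4 take 4 → j++
[i=1,j=2] A[i]=10<=B[j]=11 take 10 → i++
[i=2,j=2] A[i]=13>B[j]=11 take 11 → j++
[i=2,j=3] A[i]=13<=B[j]=14 take 13 → i++

i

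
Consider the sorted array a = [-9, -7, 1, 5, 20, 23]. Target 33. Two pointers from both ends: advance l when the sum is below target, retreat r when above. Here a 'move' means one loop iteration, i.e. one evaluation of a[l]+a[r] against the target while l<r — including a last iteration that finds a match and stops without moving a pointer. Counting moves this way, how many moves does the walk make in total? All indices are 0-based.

[0,5] -9+23=14 <33 → l++
[1,5] -7+23=16 <33 → l++
[2,5] 1+23=24 <33 → l++
[3,5] 5+23=28 <33 → l++
[4,5] 20+23=43 >33 → r--

5 moves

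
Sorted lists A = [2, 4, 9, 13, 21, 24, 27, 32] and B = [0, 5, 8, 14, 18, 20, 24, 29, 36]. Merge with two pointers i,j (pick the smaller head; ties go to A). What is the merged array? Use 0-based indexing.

i=0 j=0: A[i]=2>B[j]=0 take 0, j++
i=0 j=1: A[i]=2<=B[j]=5 take 2, i++
i=1 j=1: A[i]=4<=B[j]=5 take 4, i++
i=2 j=1: A[i]=9>B[j]=5 take 5, j++
i=2 j=2: A[i]=9>B[j]=8 take 8, j++
i=2 j=3: A[i]=9<=B[j]=14 take 9, i++
i=3 j=3: A[i]=13<=B[j]=14 take 13, i++
i=4 j=3: A[i]=21>B[j]=14 take 14, j++
i=4 j=4: A[i]=21>B[j]=18 take 18, j++
i=4 j=5: A[i]=21>B[j]=20 take 20, j++
i=4 j=6: A[i]=21<=B[j]=24 take 21, i++
i=5 j=6: A[i]=24<=B[j]=24 take 24, i++
i=6 j=6: A[i]=27>B[j]=24 take 24, j++
i=6 j=7: A[i]=27<=B[j]=29 take 27, i++
i=7 j=7: A[i]=32>B[j]=29 take 29, j++
i=7 j=8: A[i]=32<=B[j]=36 take 32, i++
i=8 j=8: A done, take B[j]=36, j++

[0, 2, 4, 5, 8, 9, 13, 14, 18, 20, 21, 24, 24, 27, 29, 32, 36]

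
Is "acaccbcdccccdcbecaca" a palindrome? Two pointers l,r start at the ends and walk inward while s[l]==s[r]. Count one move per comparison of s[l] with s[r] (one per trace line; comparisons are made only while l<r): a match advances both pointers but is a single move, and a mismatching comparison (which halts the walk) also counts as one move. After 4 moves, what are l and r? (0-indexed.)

[0,19] 'a'=='a' → l++,r--
[1,18] 'c'=='c' → l++,r--
[2,17] 'a'=='a' → l++,r--
[3,16] 'c'=='c' → l++,r--

l=4, r=15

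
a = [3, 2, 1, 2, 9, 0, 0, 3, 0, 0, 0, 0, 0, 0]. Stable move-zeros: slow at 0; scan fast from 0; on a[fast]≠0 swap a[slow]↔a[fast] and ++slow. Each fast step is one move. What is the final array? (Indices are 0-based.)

(s=0,f=0) a[fast]=3≠0 swap→a[0]=3 → slow++,fast++
(s=1,f=1) a[fast]=2≠0 swap→a[1]=2 → slow++,fast++
(s=2,f=2) a[fast]=1≠0 swap→a[2]=1 → slow++,fast++
(s=3,f=3) a[fast]=2≠0 swap→a[3]=2 → slow++,fast++
(s=4,f=4) a[fast]=9≠0 swap→a[4]=9 → slow++,fast++
(s=5,f=5) a[fast]=0 → fast++
(s=5,f=6) a[fast]=0 → fast++
(s=5,f=7) a[fast]=3≠0 swap→a[5]=3 → slow++,fast++
(s=6,f=8) a[fast]=0 → fast++
(s=6,f=9) a[fast]=0 → fast++
(s=6,f=10) a[fast]=0 → fast++
(s=6,f=11) a[fast]=0 → fast++
(s=6,f=12) a[fast]=0 → fast++
(s=6,f=13) a[fast]=0 → fast++

[3, 2, 1, 2, 9, 3, 0, 0, 0, 0, 0, 0, 0, 0]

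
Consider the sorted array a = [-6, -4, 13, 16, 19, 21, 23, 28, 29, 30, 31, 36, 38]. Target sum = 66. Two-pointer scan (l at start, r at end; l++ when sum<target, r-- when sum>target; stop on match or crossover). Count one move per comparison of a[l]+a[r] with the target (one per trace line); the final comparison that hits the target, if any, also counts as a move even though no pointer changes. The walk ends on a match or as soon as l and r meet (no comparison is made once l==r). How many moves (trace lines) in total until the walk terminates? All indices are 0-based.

8 moves

[0,12] -6+38=32 <66 → l++
[1,12] -4+38=34 <66 → l++
[2,12] 13+38=51 <66 → l++
[3,12] 16+38=54 <66 → l++
[4,12] 19+38=57 <66 → l++
[5,12] 21+38=59 <66 → l++
[6,12] 23+38=61 <66 → l++
[7,12] 28+38=66 → found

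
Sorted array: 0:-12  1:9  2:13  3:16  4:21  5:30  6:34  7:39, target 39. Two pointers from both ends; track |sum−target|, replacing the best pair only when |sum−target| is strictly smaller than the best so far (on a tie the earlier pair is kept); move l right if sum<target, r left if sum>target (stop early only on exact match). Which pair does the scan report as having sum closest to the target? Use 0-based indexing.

pair (9, 30) with sum 39 (|Δ|=0)

l=0 r=7: -12+39=27 d=12 *, l++
l=1 r=7: 9+39=48 d=9 *, r--
l=1 r=6: 9+34=43 d=4 *, r--
l=1 r=5: 9+30=39 d=0 *, stop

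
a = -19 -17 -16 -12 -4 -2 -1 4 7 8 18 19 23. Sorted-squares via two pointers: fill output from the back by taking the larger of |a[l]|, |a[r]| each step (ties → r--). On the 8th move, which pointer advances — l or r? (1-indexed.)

l=1 r=13: |-19|<=|23| out[13]=529, r--
l=1 r=12: |-19|<=|19| out[12]=361, r--
l=1 r=11: |-19|>|18| out[11]=361, l++
l=2 r=11: |-17|<=|18| out[10]=324, r--
l=2 r=10: |-17|>|8| out[9]=289, l++
l=3 r=10: |-16|>|8| out[8]=256, l++
l=4 r=10: |-12|>|8| out[7]=144, l++
l=5 r=10: |-4|<=|8| out[6]=64, r--

r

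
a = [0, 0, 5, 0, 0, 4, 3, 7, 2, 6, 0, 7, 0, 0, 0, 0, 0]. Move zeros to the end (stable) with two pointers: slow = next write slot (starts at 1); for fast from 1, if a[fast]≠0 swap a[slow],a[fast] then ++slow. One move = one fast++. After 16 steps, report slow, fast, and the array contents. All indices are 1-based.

slow=8, fast=17, a=[5, 4, 3, 7, 2, 6, 7, 0, 0, 0, 0, 0, 0, 0, 0, 0, 0]

(s=1,f=1) a[fast]=0 → fast++
(s=1,f=2) a[fast]=0 → fast++
(s=1,f=3) a[fast]=5≠0 swap→a[1]=5 → slow++,fast++
(s=2,f=4) a[fast]=0 → fast++
(s=2,f=5) a[fast]=0 → fast++
(s=2,f=6) a[fast]=4≠0 swap→a[2]=4 → slow++,fast++
(s=3,f=7) a[fast]=3≠0 swap→a[3]=3 → slow++,fast++
(s=4,f=8) a[fast]=7≠0 swap→a[4]=7 → slow++,fast++
(s=5,f=9) a[fast]=2≠0 swap→a[5]=2 → slow++,fast++
(s=6,f=10) a[fast]=6≠0 swap→a[6]=6 → slow++,fast++
(s=7,f=11) a[fast]=0 → fast++
(s=7,f=12) a[fast]=7≠0 swap→a[7]=7 → slow++,fast++
(s=8,f=13) a[fast]=0 → fast++
(s=8,f=14) a[fast]=0 → fast++
(s=8,f=15) a[fast]=0 → fast++
(s=8,f=16) a[fast]=0 → fast++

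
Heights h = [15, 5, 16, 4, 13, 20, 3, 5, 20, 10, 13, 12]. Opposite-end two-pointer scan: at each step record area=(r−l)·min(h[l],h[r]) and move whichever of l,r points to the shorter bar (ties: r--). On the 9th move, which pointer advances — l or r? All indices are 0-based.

r

[0,11] min(15,12)*11=132 best=132 * → r--
[0,10] min(15,13)*10=130 best=132 → r--
[0,9] min(15,10)*9=90 best=132 → r--
[0,8] min(15,20)*8=120 best=132 → l++
[1,8] min(5,20)*7=35 best=132 → l++
[2,8] min(16,20)*6=96 best=132 → l++
[3,8] min(4,20)*5=20 best=132 → l++
[4,8] min(13,20)*4=52 best=132 → l++
[5,8] min(20,20)*3=60 best=132 → r--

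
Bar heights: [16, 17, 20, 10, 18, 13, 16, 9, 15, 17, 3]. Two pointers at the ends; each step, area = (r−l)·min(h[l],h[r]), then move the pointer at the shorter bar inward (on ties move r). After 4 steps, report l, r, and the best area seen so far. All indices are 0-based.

l=1, r=7, best area=144

[0,10] min(16,3)*10=30 best=30 * → r--
[0,9] min(16,17)*9=144 best=144 * → l++
[1,9] min(17,17)*8=136 best=144 → r--
[1,8] min(17,15)*7=105 best=144 → r--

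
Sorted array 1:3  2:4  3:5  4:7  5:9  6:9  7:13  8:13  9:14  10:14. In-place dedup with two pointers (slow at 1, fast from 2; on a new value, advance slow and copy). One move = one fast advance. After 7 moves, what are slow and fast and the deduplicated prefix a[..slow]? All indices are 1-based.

slow=6, fast=9, prefix=[3, 4, 5, 7, 9, 13]

slow=1 fast=2: a[fast]=4≠a[slow]=3 write a[2]=4, slow++,fast++
slow=2 fast=3: a[fast]=5≠a[slow]=4 write a[3]=5, slow++,fast++
slow=3 fast=4: a[fast]=7≠a[slow]=5 write a[4]=7, slow++,fast++
slow=4 fast=5: a[fast]=9≠a[slow]=7 write a[5]=9, slow++,fast++
slow=5 fast=6: a[fast]=9=a[slow] dup, fast++
slow=5 fast=7: a[fast]=13≠a[slow]=9 write a[6]=13, slow++,fast++
slow=6 fast=8: a[fast]=13=a[slow] dup, fast++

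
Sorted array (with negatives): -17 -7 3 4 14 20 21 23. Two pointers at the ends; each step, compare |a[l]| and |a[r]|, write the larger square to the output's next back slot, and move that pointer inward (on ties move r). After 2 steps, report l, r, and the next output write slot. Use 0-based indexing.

l=0 r=7: |-17|<=|23| out[7]=529, r--
l=0 r=6: |-17|<=|21| out[6]=441, r--

l=0, r=5, next write slot=5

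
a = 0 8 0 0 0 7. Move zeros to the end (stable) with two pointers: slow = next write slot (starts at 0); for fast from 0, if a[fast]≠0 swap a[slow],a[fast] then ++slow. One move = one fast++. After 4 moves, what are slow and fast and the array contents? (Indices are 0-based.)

slow=1, fast=4, a=[8, 0, 0, 0, 0, 7]

slow=0 fast=0: a[fast]=0, fast++
slow=0 fast=1: a[fast]=8≠0 swap→a[0]=8, slow++,fast++
slow=1 fast=2: a[fast]=0, fast++
slow=1 fast=3: a[fast]=0, fast++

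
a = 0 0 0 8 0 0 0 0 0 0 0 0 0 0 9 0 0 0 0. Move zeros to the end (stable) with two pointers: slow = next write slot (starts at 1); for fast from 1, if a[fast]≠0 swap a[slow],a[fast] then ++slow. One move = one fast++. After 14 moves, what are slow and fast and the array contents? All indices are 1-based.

slow=2, fast=15, a=[8, 0, 0, 0, 0, 0, 0, 0, 0, 0, 0, 0, 0, 0, 9, 0, 0, 0, 0]

(s=1,f=1) a[fast]=0 → fast++
(s=1,f=2) a[fast]=0 → fast++
(s=1,f=3) a[fast]=0 → fast++
(s=1,f=4) a[fast]=8≠0 swap→a[1]=8 → slow++,fast++
(s=2,f=5) a[fast]=0 → fast++
(s=2,f=6) a[fast]=0 → fast++
(s=2,f=7) a[fast]=0 → fast++
(s=2,f=8) a[fast]=0 → fast++
(s=2,f=9) a[fast]=0 → fast++
(s=2,f=10) a[fast]=0 → fast++
(s=2,f=11) a[fast]=0 → fast++
(s=2,f=12) a[fast]=0 → fast++
(s=2,f=13) a[fast]=0 → fast++
(s=2,f=14) a[fast]=0 → fast++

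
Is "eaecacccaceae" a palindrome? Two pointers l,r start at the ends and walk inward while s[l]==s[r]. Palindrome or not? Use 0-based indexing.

[0,12] 'e'=='e' → l++,r--
[1,11] 'a'=='a' → l++,r--
[2,10] 'e'=='e' → l++,r--
[3,9] 'c'=='c' → l++,r--
[4,8] 'a'=='a' → l++,r--
[5,7] 'c'=='c' → l++,r--

palindrome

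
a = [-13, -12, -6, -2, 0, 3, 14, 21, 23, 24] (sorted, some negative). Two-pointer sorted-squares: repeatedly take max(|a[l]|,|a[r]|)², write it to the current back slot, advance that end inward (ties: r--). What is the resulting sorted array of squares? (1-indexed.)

[0, 4, 9, 36, 144, 169, 196, 441, 529, 576]

[1,10] |-13|<=|24| out[10]=576 → r--
[1,9] |-13|<=|23| out[9]=529 → r--
[1,8] |-13|<=|21| out[8]=441 → r--
[1,7] |-13|<=|14| out[7]=196 → r--
[1,6] |-13|>|3| out[6]=169 → l++
[2,6] |-12|>|3| out[5]=144 → l++
[3,6] |-6|>|3| out[4]=36 → l++
[4,6] |-2|<=|3| out[3]=9 → r--
[4,5] |-2|>|0| out[2]=4 → l++
[5,5] |0|<=|0| out[1]=0 → r--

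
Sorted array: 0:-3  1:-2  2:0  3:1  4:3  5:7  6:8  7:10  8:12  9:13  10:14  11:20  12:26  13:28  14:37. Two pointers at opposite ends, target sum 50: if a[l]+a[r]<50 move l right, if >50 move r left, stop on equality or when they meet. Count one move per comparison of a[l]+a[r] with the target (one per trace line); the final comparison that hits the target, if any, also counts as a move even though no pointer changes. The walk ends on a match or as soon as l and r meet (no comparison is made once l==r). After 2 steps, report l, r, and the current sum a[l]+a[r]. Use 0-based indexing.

l=2, r=14, sum=37

l=0 r=14: -3+37=34 <50, l++
l=1 r=14: -2+37=35 <50, l++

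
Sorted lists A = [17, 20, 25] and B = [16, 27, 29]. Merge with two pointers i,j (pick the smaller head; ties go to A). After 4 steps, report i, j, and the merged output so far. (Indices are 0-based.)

i=3, j=1, merged so far=[16, 17, 20, 25]

i=0 j=0: A[i]=17>B[j]=16 take 16, j++
i=0 j=1: A[i]=17<=B[j]=27 take 17, i++
i=1 j=1: A[i]=20<=B[j]=27 take 20, i++
i=2 j=1: A[i]=25<=B[j]=27 take 25, i++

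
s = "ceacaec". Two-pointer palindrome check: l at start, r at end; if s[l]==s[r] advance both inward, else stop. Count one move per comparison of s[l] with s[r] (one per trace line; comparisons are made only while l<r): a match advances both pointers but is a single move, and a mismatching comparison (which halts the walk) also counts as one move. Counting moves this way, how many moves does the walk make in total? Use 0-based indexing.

3 moves

[0,6] 'c'=='c' → l++,r--
[1,5] 'e'=='e' → l++,r--
[2,4] 'a'=='a' → l++,r--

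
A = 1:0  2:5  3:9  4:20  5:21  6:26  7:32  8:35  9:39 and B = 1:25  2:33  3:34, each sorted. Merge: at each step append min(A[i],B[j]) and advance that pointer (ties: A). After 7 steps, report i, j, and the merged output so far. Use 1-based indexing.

[i=1,j=1] A[i]=0<=B[j]=25 take 0 → i++
[i=2,j=1] A[i]=5<=B[j]=25 take 5 → i++
[i=3,j=1] A[i]=9<=B[j]=25 take 9 → i++
[i=4,j=1] A[i]=20<=B[j]=25 take 20 → i++
[i=5,j=1] A[i]=21<=B[j]=25 take 21 → i++
[i=6,j=1] A[i]=26>B[j]=25 take 25 → j++
[i=6,j=2] A[i]=26<=B[j]=33 take 26 → i++

i=7, j=2, merged so far=[0, 5, 9, 20, 21, 25, 26]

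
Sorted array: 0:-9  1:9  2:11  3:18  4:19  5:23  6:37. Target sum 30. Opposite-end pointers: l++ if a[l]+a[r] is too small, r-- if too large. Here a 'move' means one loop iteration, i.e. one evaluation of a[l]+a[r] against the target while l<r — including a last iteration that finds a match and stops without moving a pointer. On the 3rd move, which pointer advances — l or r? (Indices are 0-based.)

l=0 r=6: -9+37=28 <30, l++
l=1 r=6: 9+37=46 >30, r--
l=1 r=5: 9+23=32 >30, r--

r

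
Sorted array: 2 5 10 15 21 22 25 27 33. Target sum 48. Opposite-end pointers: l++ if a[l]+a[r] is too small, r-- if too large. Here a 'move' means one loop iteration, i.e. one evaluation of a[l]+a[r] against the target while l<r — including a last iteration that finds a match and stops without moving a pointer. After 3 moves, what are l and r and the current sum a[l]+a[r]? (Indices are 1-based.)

l=4, r=9, sum=48

l=1 r=9: 2+33=35 <48, l++
l=2 r=9: 5+33=38 <48, l++
l=3 r=9: 10+33=43 <48, l++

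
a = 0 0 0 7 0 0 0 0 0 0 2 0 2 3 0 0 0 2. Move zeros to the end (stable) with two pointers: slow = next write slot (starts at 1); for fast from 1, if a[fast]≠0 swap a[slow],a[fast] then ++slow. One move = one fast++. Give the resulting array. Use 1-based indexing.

[7, 2, 2, 3, 2, 0, 0, 0, 0, 0, 0, 0, 0, 0, 0, 0, 0, 0]

slow=1 fast=1: a[fast]=0, fast++
slow=1 fast=2: a[fast]=0, fast++
slow=1 fast=3: a[fast]=0, fast++
slow=1 fast=4: a[fast]=7≠0 swap→a[1]=7, slow++,fast++
slow=2 fast=5: a[fast]=0, fast++
slow=2 fast=6: a[fast]=0, fast++
slow=2 fast=7: a[fast]=0, fast++
slow=2 fast=8: a[fast]=0, fast++
slow=2 fast=9: a[fast]=0, fast++
slow=2 fast=10: a[fast]=0, fast++
slow=2 fast=11: a[fast]=2≠0 swap→a[2]=2, slow++,fast++
slow=3 fast=12: a[fast]=0, fast++
slow=3 fast=13: a[fast]=2≠0 swap→a[3]=2, slow++,fast++
slow=4 fast=14: a[fast]=3≠0 swap→a[4]=3, slow++,fast++
slow=5 fast=15: a[fast]=0, fast++
slow=5 fast=16: a[fast]=0, fast++
slow=5 fast=17: a[fast]=0, fast++
slow=5 fast=18: a[fast]=2≠0 swap→a[5]=2, slow++,fast++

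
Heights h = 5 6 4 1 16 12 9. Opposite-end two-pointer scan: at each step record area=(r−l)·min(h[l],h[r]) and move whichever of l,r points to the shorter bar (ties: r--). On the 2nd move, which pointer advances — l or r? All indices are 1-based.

l

[1,7] min(5,9)*6=30 best=30 * → l++
[2,7] min(6,9)*5=30 best=30 → l++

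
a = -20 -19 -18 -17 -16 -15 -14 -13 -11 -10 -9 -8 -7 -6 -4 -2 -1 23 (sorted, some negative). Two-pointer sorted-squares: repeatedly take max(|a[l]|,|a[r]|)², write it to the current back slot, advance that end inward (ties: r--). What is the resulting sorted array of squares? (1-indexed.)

l=1 r=18: |-20|<=|23| out[18]=529, r--
l=1 r=17: |-20|>|-1| out[17]=400, l++
l=2 r=17: |-19|>|-1| out[16]=361, l++
l=3 r=17: |-18|>|-1| out[15]=324, l++
l=4 r=17: |-17|>|-1| out[14]=289, l++
l=5 r=17: |-16|>|-1| out[13]=256, l++
l=6 r=17: |-15|>|-1| out[12]=225, l++
l=7 r=17: |-14|>|-1| out[11]=196, l++
l=8 r=17: |-13|>|-1| out[10]=169, l++
l=9 r=17: |-11|>|-1| out[9]=121, l++
l=10 r=17: |-10|>|-1| out[8]=100, l++
l=11 r=17: |-9|>|-1| out[7]=81, l++
l=12 r=17: |-8|>|-1| out[6]=64, l++
l=13 r=17: |-7|>|-1| out[5]=49, l++
l=14 r=17: |-6|>|-1| out[4]=36, l++
l=15 r=17: |-4|>|-1| out[3]=16, l++
l=16 r=17: |-2|>|-1| out[2]=4, l++
l=17 r=17: |-1|<=|-1| out[1]=1, r--

[1, 4, 16, 36, 49, 64, 81, 100, 121, 169, 196, 225, 256, 289, 324, 361, 400, 529]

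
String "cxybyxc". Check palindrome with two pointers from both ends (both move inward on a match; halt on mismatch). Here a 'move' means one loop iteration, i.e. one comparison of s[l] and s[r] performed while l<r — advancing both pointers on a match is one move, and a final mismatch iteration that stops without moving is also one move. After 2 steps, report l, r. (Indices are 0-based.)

[0,6] 'c'=='c' → l++,r--
[1,5] 'x'=='x' → l++,r--

l=2, r=4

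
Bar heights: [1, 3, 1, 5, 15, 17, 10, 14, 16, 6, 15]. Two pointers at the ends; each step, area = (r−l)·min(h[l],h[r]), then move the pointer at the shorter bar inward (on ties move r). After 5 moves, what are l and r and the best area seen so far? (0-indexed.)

l=4, r=9, best area=90

[0,10] min(1,15)*10=10 best=10 * → l++
[1,10] min(3,15)*9=27 best=27 * → l++
[2,10] min(1,15)*8=8 best=27 → l++
[3,10] min(5,15)*7=35 best=35 * → l++
[4,10] min(15,15)*6=90 best=90 * → r--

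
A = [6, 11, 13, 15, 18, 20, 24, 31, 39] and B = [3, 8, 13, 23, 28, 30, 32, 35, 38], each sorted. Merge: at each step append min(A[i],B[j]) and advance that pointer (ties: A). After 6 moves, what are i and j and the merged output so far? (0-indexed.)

i=3, j=3, merged so far=[3, 6, 8, 11, 13, 13]

[i=0,j=0] A[i]=6>B[j]=3 take 3 → j++
[i=0,j=1] A[i]=6<=B[j]=8 take 6 → i++
[i=1,j=1] A[i]=11>B[j]=8 take 8 → j++
[i=1,j=2] A[i]=11<=B[j]=13 take 11 → i++
[i=2,j=2] A[i]=13<=B[j]=13 take 13 → i++
[i=3,j=2] A[i]=15>B[j]=13 take 13 → j++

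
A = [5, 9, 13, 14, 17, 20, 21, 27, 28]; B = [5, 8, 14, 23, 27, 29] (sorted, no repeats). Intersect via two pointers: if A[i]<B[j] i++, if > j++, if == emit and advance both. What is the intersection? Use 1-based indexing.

intersection = [5, 14, 27]

[i=1,j=1] 5==5 emit → i++,j++
[i=2,j=2] 9>8 → j++
[i=2,j=3] 9<14 → i++
[i=3,j=3] 13<14 → i++
[i=4,j=3] 14==14 emit → i++,j++
[i=5,j=4] 17<23 → i++
[i=6,j=4] 20<23 → i++
[i=7,j=4] 21<23 → i++
[i=8,j=4] 27>23 → j++
[i=8,j=5] 27==27 emit → i++,j++
[i=9,j=6] 28<29 → i++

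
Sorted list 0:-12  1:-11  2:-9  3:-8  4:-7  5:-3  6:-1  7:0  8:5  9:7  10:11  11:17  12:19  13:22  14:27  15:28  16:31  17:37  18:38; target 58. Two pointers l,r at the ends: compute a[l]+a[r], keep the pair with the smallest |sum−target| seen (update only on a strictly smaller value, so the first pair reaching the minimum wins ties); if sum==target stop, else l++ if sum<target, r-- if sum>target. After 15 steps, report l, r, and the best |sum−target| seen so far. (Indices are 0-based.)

l=13, r=16, best |Δ|=1

[0,18] -12+38=26 d=32 * → l++
[1,18] -11+38=27 d=31 * → l++
[2,18] -9+38=29 d=29 * → l++
[3,18] -8+38=30 d=28 * → l++
[4,18] -7+38=31 d=27 * → l++
[5,18] -3+38=35 d=23 * → l++
[6,18] -1+38=37 d=21 * → l++
[7,18] 0+38=38 d=20 * → l++
[8,18] 5+38=43 d=15 * → l++
[9,18] 7+38=45 d=13 * → l++
[10,18] 11+38=49 d=9 * → l++
[11,18] 17+38=55 d=3 * → l++
[12,18] 19+38=57 d=1 * → l++
[13,18] 22+38=60 d=2 → r--
[13,17] 22+37=59 d=1 → r--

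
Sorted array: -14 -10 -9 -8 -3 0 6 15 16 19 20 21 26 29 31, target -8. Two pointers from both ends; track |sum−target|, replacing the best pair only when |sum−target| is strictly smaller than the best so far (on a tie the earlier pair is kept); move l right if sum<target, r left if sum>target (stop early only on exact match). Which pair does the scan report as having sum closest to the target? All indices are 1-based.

pair (-14, 6) with sum -8 (|Δ|=0)

[1,15] -14+31=17 d=25 * → r--
[1,14] -14+29=15 d=23 * → r--
[1,13] -14+26=12 d=20 * → r--
[1,12] -14+21=7 d=15 * → r--
[1,11] -14+20=6 d=14 * → r--
[1,10] -14+19=5 d=13 * → r--
[1,9] -14+16=2 d=10 * → r--
[1,8] -14+15=1 d=9 * → r--
[1,7] -14+6=-8 d=0 * → stop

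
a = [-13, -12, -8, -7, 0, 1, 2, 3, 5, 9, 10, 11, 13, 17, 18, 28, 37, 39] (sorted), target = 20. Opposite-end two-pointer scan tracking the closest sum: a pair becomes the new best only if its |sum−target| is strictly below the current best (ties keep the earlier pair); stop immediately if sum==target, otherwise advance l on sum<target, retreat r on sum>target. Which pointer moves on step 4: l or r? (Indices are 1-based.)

l

l=1 r=18: -13+39=26 d=6 *, r--
l=1 r=17: -13+37=24 d=4 *, r--
l=1 r=16: -13+28=15 d=5, l++
l=2 r=16: -12+28=16 d=4, l++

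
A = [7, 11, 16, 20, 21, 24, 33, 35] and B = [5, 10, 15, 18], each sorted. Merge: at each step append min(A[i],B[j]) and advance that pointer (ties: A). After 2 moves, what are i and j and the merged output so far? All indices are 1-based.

i=1 j=1: A[i]=7>B[j]=5 take 5, j++
i=1 j=2: A[i]=7<=B[j]=10 take 7, i++

i=2, j=2, merged so far=[5, 7]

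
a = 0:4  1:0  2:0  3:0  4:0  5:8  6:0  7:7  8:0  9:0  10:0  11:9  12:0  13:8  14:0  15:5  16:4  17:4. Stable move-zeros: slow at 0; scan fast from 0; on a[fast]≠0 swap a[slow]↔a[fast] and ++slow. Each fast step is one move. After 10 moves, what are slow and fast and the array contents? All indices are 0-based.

slow=3, fast=10, a=[4, 8, 7, 0, 0, 0, 0, 0, 0, 0, 0, 9, 0, 8, 0, 5, 4, 4]

slow=0 fast=0: a[fast]=4≠0 swap→a[0]=4, slow++,fast++
slow=1 fast=1: a[fast]=0, fast++
slow=1 fast=2: a[fast]=0, fast++
slow=1 fast=3: a[fast]=0, fast++
slow=1 fast=4: a[fast]=0, fast++
slow=1 fast=5: a[fast]=8≠0 swap→a[1]=8, slow++,fast++
slow=2 fast=6: a[fast]=0, fast++
slow=2 fast=7: a[fast]=7≠0 swap→a[2]=7, slow++,fast++
slow=3 fast=8: a[fast]=0, fast++
slow=3 fast=9: a[fast]=0, fast++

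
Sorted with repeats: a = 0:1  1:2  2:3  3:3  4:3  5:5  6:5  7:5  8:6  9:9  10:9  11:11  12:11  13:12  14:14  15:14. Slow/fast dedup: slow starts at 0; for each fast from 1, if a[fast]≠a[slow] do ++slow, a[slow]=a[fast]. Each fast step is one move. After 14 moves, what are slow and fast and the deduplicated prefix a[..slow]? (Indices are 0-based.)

slow=0 fast=1: a[fast]=2≠a[slow]=1 write a[1]=2, slow++,fast++
slow=1 fast=2: a[fast]=3≠a[slow]=2 write a[2]=3, slow++,fast++
slow=2 fast=3: a[fast]=3=a[slow] dup, fast++
slow=2 fast=4: a[fast]=3=a[slow] dup, fast++
slow=2 fast=5: a[fast]=5≠a[slow]=3 write a[3]=5, slow++,fast++
slow=3 fast=6: a[fast]=5=a[slow] dup, fast++
slow=3 fast=7: a[fast]=5=a[slow] dup, fast++
slow=3 fast=8: a[fast]=6≠a[slow]=5 write a[4]=6, slow++,fast++
slow=4 fast=9: a[fast]=9≠a[slow]=6 write a[5]=9, slow++,fast++
slow=5 fast=10: a[fast]=9=a[slow] dup, fast++
slow=5 fast=11: a[fast]=11≠a[slow]=9 write a[6]=11, slow++,fast++
slow=6 fast=12: a[fast]=11=a[slow] dup, fast++
slow=6 fast=13: a[fast]=12≠a[slow]=11 write a[7]=12, slow++,fast++
slow=7 fast=14: a[fast]=14≠a[slow]=12 write a[8]=14, slow++,fast++

slow=8, fast=15, prefix=[1, 2, 3, 5, 6, 9, 11, 12, 14]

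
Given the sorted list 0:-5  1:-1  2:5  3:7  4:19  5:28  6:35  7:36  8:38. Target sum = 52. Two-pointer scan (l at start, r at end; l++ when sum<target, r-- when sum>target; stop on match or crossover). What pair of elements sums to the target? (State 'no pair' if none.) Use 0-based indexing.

no pair

[0,8] -5+38=33 <52 → l++
[1,8] -1+38=37 <52 → l++
[2,8] 5+38=43 <52 → l++
[3,8] 7+38=45 <52 → l++
[4,8] 19+38=57 >52 → r--
[4,7] 19+36=55 >52 → r--
[4,6] 19+35=54 >52 → r--
[4,5] 19+28=47 <52 → l++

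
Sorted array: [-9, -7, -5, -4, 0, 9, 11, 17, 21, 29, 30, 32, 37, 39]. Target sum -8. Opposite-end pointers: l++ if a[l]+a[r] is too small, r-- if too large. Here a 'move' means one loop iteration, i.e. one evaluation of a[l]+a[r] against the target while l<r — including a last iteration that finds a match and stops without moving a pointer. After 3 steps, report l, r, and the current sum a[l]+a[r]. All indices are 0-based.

l=0, r=10, sum=21

[0,13] -9+39=30 >-8 → r--
[0,12] -9+37=28 >-8 → r--
[0,11] -9+32=23 >-8 → r--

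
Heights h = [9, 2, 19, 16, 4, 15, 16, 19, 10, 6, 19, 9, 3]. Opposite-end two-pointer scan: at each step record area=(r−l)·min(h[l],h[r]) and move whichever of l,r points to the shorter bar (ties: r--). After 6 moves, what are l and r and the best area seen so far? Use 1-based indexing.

l=3, r=9, best area=152

l=1 r=13: min(9,3)*12=36 best=36 *, r--
l=1 r=12: min(9,9)*11=99 best=99 *, r--
l=1 r=11: min(9,19)*10=90 best=99, l++
l=2 r=11: min(2,19)*9=18 best=99, l++
l=3 r=11: min(19,19)*8=152 best=152 *, r--
l=3 r=10: min(19,6)*7=42 best=152, r--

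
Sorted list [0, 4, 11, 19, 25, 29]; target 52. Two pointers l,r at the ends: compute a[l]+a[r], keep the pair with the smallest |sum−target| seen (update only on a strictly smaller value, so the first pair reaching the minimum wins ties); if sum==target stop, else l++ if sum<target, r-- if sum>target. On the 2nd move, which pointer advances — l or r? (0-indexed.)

l

[0,5] 0+29=29 d=23 * → l++
[1,5] 4+29=33 d=19 * → l++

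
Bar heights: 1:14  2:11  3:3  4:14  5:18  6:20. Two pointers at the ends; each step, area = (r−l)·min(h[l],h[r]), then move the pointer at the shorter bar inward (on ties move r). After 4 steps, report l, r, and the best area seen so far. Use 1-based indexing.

l=5, r=6, best area=70

[1,6] min(14,20)*5=70 best=70 * → l++
[2,6] min(11,20)*4=44 best=70 → l++
[3,6] min(3,20)*3=9 best=70 → l++
[4,6] min(14,20)*2=28 best=70 → l++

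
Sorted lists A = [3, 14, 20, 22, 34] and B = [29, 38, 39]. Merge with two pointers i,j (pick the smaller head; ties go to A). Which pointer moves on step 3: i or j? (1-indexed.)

i

[i=1,j=1] A[i]=3<=B[j]=29 take 3 → i++
[i=2,j=1] A[i]=14<=B[j]=29 take 14 → i++
[i=3,j=1] A[i]=20<=B[j]=29 take 20 → i++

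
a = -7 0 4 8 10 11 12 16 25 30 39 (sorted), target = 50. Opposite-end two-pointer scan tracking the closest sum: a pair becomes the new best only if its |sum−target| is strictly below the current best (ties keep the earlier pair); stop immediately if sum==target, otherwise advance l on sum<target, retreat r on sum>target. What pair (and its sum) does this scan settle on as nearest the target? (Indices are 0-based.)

[0,10] -7+39=32 d=18 * → l++
[1,10] 0+39=39 d=11 * → l++
[2,10] 4+39=43 d=7 * → l++
[3,10] 8+39=47 d=3 * → l++
[4,10] 10+39=49 d=1 * → l++
[5,10] 11+39=50 d=0 * → stop

pair (11, 39) with sum 50 (|Δ|=0)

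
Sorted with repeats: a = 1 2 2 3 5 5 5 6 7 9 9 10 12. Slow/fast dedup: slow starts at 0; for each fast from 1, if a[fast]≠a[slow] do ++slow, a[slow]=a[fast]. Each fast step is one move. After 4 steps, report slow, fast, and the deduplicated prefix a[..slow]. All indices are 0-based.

slow=0 fast=1: a[fast]=2≠a[slow]=1 write a[1]=2, slow++,fast++
slow=1 fast=2: a[fast]=2=a[slow] dup, fast++
slow=1 fast=3: a[fast]=3≠a[slow]=2 write a[2]=3, slow++,fast++
slow=2 fast=4: a[fast]=5≠a[slow]=3 write a[3]=5, slow++,fast++

slow=3, fast=5, prefix=[1, 2, 3, 5]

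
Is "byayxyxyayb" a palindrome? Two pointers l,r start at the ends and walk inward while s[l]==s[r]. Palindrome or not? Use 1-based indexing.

l=1 r=11: 'b'=='b', l++,r--
l=2 r=10: 'y'=='y', l++,r--
l=3 r=9: 'a'=='a', l++,r--
l=4 r=8: 'y'=='y', l++,r--
l=5 r=7: 'x'=='x', l++,r--

palindrome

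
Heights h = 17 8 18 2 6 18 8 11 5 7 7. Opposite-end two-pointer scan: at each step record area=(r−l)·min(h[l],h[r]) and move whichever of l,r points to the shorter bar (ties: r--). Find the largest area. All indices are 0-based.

l=0 r=10: min(17,7)*10=70 best=70 *, r--
l=0 r=9: min(17,7)*9=63 best=70, r--
l=0 r=8: min(17,5)*8=40 best=70, r--
l=0 r=7: min(17,11)*7=77 best=77 *, r--
l=0 r=6: min(17,8)*6=48 best=77, r--
l=0 r=5: min(17,18)*5=85 best=85 *, l++
l=1 r=5: min(8,18)*4=32 best=85, l++
l=2 r=5: min(18,18)*3=54 best=85, r--
l=2 r=4: min(18,6)*2=12 best=85, r--
l=2 r=3: min(18,2)*1=2 best=85, r--

max area = 85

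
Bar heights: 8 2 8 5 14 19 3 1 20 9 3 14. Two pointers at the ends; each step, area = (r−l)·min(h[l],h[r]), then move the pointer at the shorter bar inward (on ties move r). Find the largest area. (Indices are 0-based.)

[0,11] min(8,14)*11=88 best=88 * → l++
[1,11] min(2,14)*10=20 best=88 → l++
[2,11] min(8,14)*9=72 best=88 → l++
[3,11] min(5,14)*8=40 best=88 → l++
[4,11] min(14,14)*7=98 best=98 * → r--
[4,10] min(14,3)*6=18 best=98 → r--
[4,9] min(14,9)*5=45 best=98 → r--
[4,8] min(14,20)*4=56 best=98 → l++
[5,8] min(19,20)*3=57 best=98 → l++
[6,8] min(3,20)*2=6 best=98 → l++
[7,8] min(1,20)*1=1 best=98 → l++

max area = 98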